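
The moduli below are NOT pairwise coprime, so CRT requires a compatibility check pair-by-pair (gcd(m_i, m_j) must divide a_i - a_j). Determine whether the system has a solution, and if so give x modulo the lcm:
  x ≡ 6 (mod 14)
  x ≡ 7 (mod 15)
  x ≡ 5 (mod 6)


Moduli 14, 15, 6 are not pairwise coprime, so CRT works modulo lcm(m_i) when all pairwise compatibility conditions hold.
Pairwise compatibility: gcd(m_i, m_j) must divide a_i - a_j for every pair.
Merge one congruence at a time:
  Start: x ≡ 6 (mod 14).
  Combine with x ≡ 7 (mod 15): gcd(14, 15) = 1; 7 - 6 = 1, which IS divisible by 1, so compatible.
    Write x = 6 + 14·t and substitute into x ≡ 7 (mod 15): 14·t ≡ 7 − 6 = 1 (mod 15).
    The inverse of 14 mod 15 is 14 (since 14·14 = 196 = 13·15 + 1), so t ≡ 14·1 = 14 ≡ 14 (mod 15).
    Then x = 6 + 14·14 = 202, valid modulo lcm(14, 15) = 210: x ≡ 202 (mod 210).
  Combine with x ≡ 5 (mod 6): gcd(210, 6) = 6, and 5 - 202 = -197 is NOT divisible by 6.
    ⇒ system is inconsistent (no integer solution).

No solution (the system is inconsistent).


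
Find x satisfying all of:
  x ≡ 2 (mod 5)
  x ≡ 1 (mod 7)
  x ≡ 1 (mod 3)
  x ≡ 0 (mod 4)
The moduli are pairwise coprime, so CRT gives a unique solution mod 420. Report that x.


Product of moduli M = 5 · 7 · 3 · 4 = 420.
Merge one congruence at a time:
  Start: x ≡ 2 (mod 5).
  Combine with x ≡ 1 (mod 7); new modulus lcm = 35.
    Write x = 2 + 5·t and substitute into x ≡ 1 (mod 7): 5·t ≡ 1 − 2 = -1 (mod 7).
    Reduce coefficients mod 7: 5·t ≡ 6 (mod 7).
    The inverse of 5 mod 7 is 3 (since 5·3 = 15 = 2·7 + 1), so t ≡ 3·6 = 18 ≡ 4 (mod 7).
    Then x = 2 + 5·4 = 22, valid modulo lcm(5, 7) = 35: x ≡ 22 (mod 35).
  Combine with x ≡ 1 (mod 3); new modulus lcm = 105.
    Write x = 22 + 35·t and substitute into x ≡ 1 (mod 3): 35·t ≡ 1 − 22 = -21 (mod 3).
    Reduce coefficients mod 3: 2·t ≡ 0 (mod 3).
    The inverse of 2 mod 3 is 2 (since 2·2 = 4 = 1·3 + 1), so t ≡ 2·0 = 0 ≡ 0 (mod 3).
    Then x = 22 + 35·0 = 22, valid modulo lcm(35, 3) = 105: x ≡ 22 (mod 105).
  Combine with x ≡ 0 (mod 4); new modulus lcm = 420.
    Write x = 22 + 105·t and substitute into x ≡ 0 (mod 4): 105·t ≡ 0 − 22 = -22 (mod 4).
    Reduce coefficients mod 4: 1·t ≡ 2 (mod 4).
    So t ≡ 2 (mod 4).
    Then x = 22 + 105·2 = 232, valid modulo lcm(105, 4) = 420: x ≡ 232 (mod 420).
Verify against each original: 232 mod 5 = 2, 232 mod 7 = 1, 232 mod 3 = 1, 232 mod 4 = 0.

x ≡ 232 (mod 420).


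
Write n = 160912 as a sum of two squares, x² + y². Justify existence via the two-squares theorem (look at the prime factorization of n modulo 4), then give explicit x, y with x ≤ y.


Step 1: Factor n = 160912 = 2^4 · 89 · 113.
Step 2: Check the mod-4 condition on each prime factor: 2 = 2 (special); 89 ≡ 1 (mod 4), exponent 1; 113 ≡ 1 (mod 4), exponent 1.
All primes ≡ 3 (mod 4) appear to even exponent (or don't appear), so by the two-squares theorem n IS expressible as a sum of two squares.
Step 3: Build a representation. Group n = k² · m with k = 4 and m = 89 · 113 = 10057 (a product of primes ≡ 1 (mod 4)); a representation of m scales to one of n via (k·x)² + (k·y)² = k²(x² + y²). Each prime p ≡ 1 (mod 4) is itself a sum of two squares; find a² by testing p − a² for a perfect square:
  89: 89 − 1² = 88, 89 − 2² = 85, 89 − 3² = 80, 89 − 4² = 73, 89 − 5² = 64 = 8² ⇒ 89 = 5² + 8².
  113: 113 − 1² = 112, 113 − 2² = 109, 113 − 3² = 104, 113 − 4² = 97, 113 − 5² = 88, 113 − 6² = 77, 113 − 7² = 64 = 8² ⇒ 113 = 7² + 8².
  Combine using the Brahmagupta–Fibonacci identity (a² + b²)(c² + d²) = (ac − bd)² + (ad + bc)² = (ac + bd)² + (ad − bc)²:
  89 · 113 = 10057: from (5² + 8²)(7² + 8²), take (5·7 − 8·8, 5·8 + 8·7) = (35 − 64, 40 + 56) = (-29, 96); dropping signs (only squares matter) gives (29, 96); check 29² + 96² = 841 + 9216 = 10057 ✓.
  Scale by k = 4: (4·29, 4·96) = (116, 384).
Step 4: Order so x ≤ y and verify: 116² + 384² = 13456 + 147456 = 160912 = n. ✓

n = 160912 = 116² + 384² (one valid representation with x ≤ y).


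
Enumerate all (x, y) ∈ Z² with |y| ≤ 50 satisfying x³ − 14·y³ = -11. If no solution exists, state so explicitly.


The equation is x³ - 14y³ = -11. For fixed y, x³ = 14·y³ − 11, so a solution requires the RHS to be a perfect cube.
Strategy: iterate y from -50 to 50, compute RHS = 14·y³ − 11, and check whether it is a (positive or negative) perfect cube.
Check small values of y:
  y = 0: RHS = -11 is not a perfect cube.
  y = 1: RHS = 3 is not a perfect cube.
  y = -1: RHS = -25 is not a perfect cube.
  y = 2: RHS = 101 is not a perfect cube.
  y = -2: RHS = -123 is not a perfect cube.
  y = 3: RHS = 367 is not a perfect cube.
  y = -3: RHS = -389 is not a perfect cube.
Continuing the search up to |y| = 50 finds no solutions either.
No (x, y) in the scanned range satisfies the equation.

No integer solutions with |y| ≤ 50.


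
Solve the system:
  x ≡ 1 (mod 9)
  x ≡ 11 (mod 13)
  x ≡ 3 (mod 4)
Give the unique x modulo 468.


Moduli 9, 13, 4 are pairwise coprime; by CRT there is a unique solution modulo M = 9 · 13 · 4 = 468.
Solve pairwise, accumulating the modulus:
  Start with x ≡ 1 (mod 9).
  Combine with x ≡ 11 (mod 13): since gcd(9, 13) = 1, we get a unique residue mod 117.
    Write x = 1 + 9·t and substitute into x ≡ 11 (mod 13): 9·t ≡ 11 − 1 = 10 (mod 13).
    The inverse of 9 mod 13 is 3 (since 9·3 = 27 = 2·13 + 1), so t ≡ 3·10 = 30 ≡ 4 (mod 13).
    Then x = 1 + 9·4 = 37, valid modulo lcm(9, 13) = 117: x ≡ 37 (mod 117).
  Combine with x ≡ 3 (mod 4): since gcd(117, 4) = 1, we get a unique residue mod 468.
    Write x = 37 + 117·t and substitute into x ≡ 3 (mod 4): 117·t ≡ 3 − 37 = -34 (mod 4).
    Reduce coefficients mod 4: 1·t ≡ 2 (mod 4).
    So t ≡ 2 (mod 4).
    Then x = 37 + 117·2 = 271, valid modulo lcm(117, 4) = 468: x ≡ 271 (mod 468).
Verify: 271 mod 9 = 1 ✓, 271 mod 13 = 11 ✓, 271 mod 4 = 3 ✓.

x ≡ 271 (mod 468).


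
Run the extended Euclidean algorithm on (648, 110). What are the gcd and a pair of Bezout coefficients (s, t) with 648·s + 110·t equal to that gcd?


Euclidean algorithm on (648, 110) — divide until remainder is 0:
  648 = 5 · 110 + 98
  110 = 1 · 98 + 12
  98 = 8 · 12 + 2
  12 = 6 · 2 + 0
gcd(648, 110) = 2.
Track Bezout coefficients alongside the remainders: start with r₀ = 648 = a·1 + b·0 (s = 1, t = 0) and r₁ = 110 = a·0 + b·1 (s = 0, t = 1); each new remainder r_{k+1} = r_{k-1} − q_k·r_k inherits s_{k+1} = s_{k-1} − q_k·s_k, t_{k+1} = t_{k-1} − q_k·t_k, so r_k = a·s_k + b·t_k at every step:
  q = 5: r = 98, s = 1 − 5·0 = 1, t = 0 − 5·1 = -5  (check: 648·1 + 110·(-5) = 98)
  q = 1: r = 12, s = 0 − 1·1 = -1, t = 1 − 1·(-5) = 6  (check: 648·(-1) + 110·6 = 12)
  q = 8: r = 2, s = 1 − 8·(-1) = 9, t = -5 − 8·6 = -53  (check: 648·9 + 110·(-53) = 2)
The row with r = 2 (the gcd) gives the Bezout coefficients s = 9, t = -53.
Result: 648 · (9) + 110 · (-53) = 2.

gcd(648, 110) = 2; s = 9, t = -53 (check: 648·9 + 110·(-53) = 2).


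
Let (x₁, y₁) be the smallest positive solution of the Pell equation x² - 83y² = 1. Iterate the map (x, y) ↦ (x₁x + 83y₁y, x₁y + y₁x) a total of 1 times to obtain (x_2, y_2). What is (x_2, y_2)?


Step 1: Find the fundamental solution (x₁, y₁) of x² - 83y² = 1.
  Expand √83 as a continued fraction. a₀ = ⌊√83⌋ = 9; iterate m_{k+1} = d_k·a_k − m_k, d_{k+1} = (83 − m_{k+1}²)/d_k, a_{k+1} = ⌊(a₀ + m_{k+1})/d_{k+1}⌋ (starting m₀ = 0, d₀ = 1), with convergents p_k = a_k·p_{k-1} + p_{k-2}, q_k = a_k·q_{k-1} + q_{k-2} (p₋₁ = 1, q₋₁ = 0):
  k = 0: a₀ = 9; p₀/q₀ = 9/1; p₀² − 83·q₀² = 81 − 83 = -2.
  k = 1: m = 9, d = 2, a = ⌊(9 + 9)/2⌋ = 9; p/q = (9·9 + 1)/(9·1 + 0) = 82/9; p² − 83·q² = 6724 − 6723 = 1.
  The first convergent with p² − 83·q² = 1 gives the fundamental solution (x₁, y₁) = (82, 9).
Step 2: Apply the recurrence (x_{n+1}, y_{n+1}) = (x₁x_n + 83y₁y_n, x₁y_n + y₁x_n) repeatedly.
  From (x_1, y_1) = (82, 9): x_2 = 82·82 + 83·9·9 = 13447; y_2 = 82·9 + 9·82 = 1476.
Step 3: Verify x_2² - 83·y_2² = 180821809 - 180821808 = 1 (should be 1). ✓

(x_1, y_1) = (82, 9); (x_2, y_2) = (13447, 1476).


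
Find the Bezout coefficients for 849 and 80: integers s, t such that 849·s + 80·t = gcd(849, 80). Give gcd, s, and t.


Euclidean algorithm on (849, 80) — divide until remainder is 0:
  849 = 10 · 80 + 49
  80 = 1 · 49 + 31
  49 = 1 · 31 + 18
  31 = 1 · 18 + 13
  18 = 1 · 13 + 5
  13 = 2 · 5 + 3
  5 = 1 · 3 + 2
  3 = 1 · 2 + 1
  2 = 2 · 1 + 0
gcd(849, 80) = 1.
Track Bezout coefficients alongside the remainders: start with r₀ = 849 = a·1 + b·0 (s = 1, t = 0) and r₁ = 80 = a·0 + b·1 (s = 0, t = 1); each new remainder r_{k+1} = r_{k-1} − q_k·r_k inherits s_{k+1} = s_{k-1} − q_k·s_k, t_{k+1} = t_{k-1} − q_k·t_k, so r_k = a·s_k + b·t_k at every step:
  q = 10: r = 49, s = 1 − 10·0 = 1, t = 0 − 10·1 = -10  (check: 849·1 + 80·(-10) = 49)
  q = 1: r = 31, s = 0 − 1·1 = -1, t = 1 − 1·(-10) = 11  (check: 849·(-1) + 80·11 = 31)
  q = 1: r = 18, s = 1 − 1·(-1) = 2, t = -10 − 1·11 = -21  (check: 849·2 + 80·(-21) = 18)
  q = 1: r = 13, s = -1 − 1·2 = -3, t = 11 − 1·(-21) = 32  (check: 849·(-3) + 80·32 = 13)
  q = 1: r = 5, s = 2 − 1·(-3) = 5, t = -21 − 1·32 = -53  (check: 849·5 + 80·(-53) = 5)
  q = 2: r = 3, s = -3 − 2·5 = -13, t = 32 − 2·(-53) = 138  (check: 849·(-13) + 80·138 = 3)
  q = 1: r = 2, s = 5 − 1·(-13) = 18, t = -53 − 1·138 = -191  (check: 849·18 + 80·(-191) = 2)
  q = 1: r = 1, s = -13 − 1·18 = -31, t = 138 − 1·(-191) = 329  (check: 849·(-31) + 80·329 = 1)
The row with r = 1 (the gcd) gives the Bezout coefficients s = -31, t = 329.
Result: 849 · (-31) + 80 · (329) = 1.

gcd(849, 80) = 1; s = -31, t = 329 (check: 849·(-31) + 80·329 = 1).


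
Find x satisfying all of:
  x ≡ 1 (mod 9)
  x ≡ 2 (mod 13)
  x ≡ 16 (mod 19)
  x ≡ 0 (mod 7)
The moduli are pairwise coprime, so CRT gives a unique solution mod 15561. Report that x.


Product of moduli M = 9 · 13 · 19 · 7 = 15561.
Merge one congruence at a time:
  Start: x ≡ 1 (mod 9).
  Combine with x ≡ 2 (mod 13); new modulus lcm = 117.
    Write x = 1 + 9·t and substitute into x ≡ 2 (mod 13): 9·t ≡ 2 − 1 = 1 (mod 13).
    The inverse of 9 mod 13 is 3 (since 9·3 = 27 = 2·13 + 1), so t ≡ 3·1 = 3 ≡ 3 (mod 13).
    Then x = 1 + 9·3 = 28, valid modulo lcm(9, 13) = 117: x ≡ 28 (mod 117).
  Combine with x ≡ 16 (mod 19); new modulus lcm = 2223.
    Write x = 28 + 117·t and substitute into x ≡ 16 (mod 19): 117·t ≡ 16 − 28 = -12 (mod 19).
    Reduce coefficients mod 19: 3·t ≡ 7 (mod 19).
    The inverse of 3 mod 19 is 13 (since 3·13 = 39 = 2·19 + 1), so t ≡ 13·7 = 91 ≡ 15 (mod 19).
    Then x = 28 + 117·15 = 1783, valid modulo lcm(117, 19) = 2223: x ≡ 1783 (mod 2223).
  Combine with x ≡ 0 (mod 7); new modulus lcm = 15561.
    Write x = 1783 + 2223·t and substitute into x ≡ 0 (mod 7): 2223·t ≡ 0 − 1783 = -1783 (mod 7).
    Reduce coefficients mod 7: 4·t ≡ 2 (mod 7).
    The inverse of 4 mod 7 is 2 (since 4·2 = 8 = 1·7 + 1), so t ≡ 2·2 = 4 ≡ 4 (mod 7).
    Then x = 1783 + 2223·4 = 10675, valid modulo lcm(2223, 7) = 15561: x ≡ 10675 (mod 15561).
Verify against each original: 10675 mod 9 = 1, 10675 mod 13 = 2, 10675 mod 19 = 16, 10675 mod 7 = 0.

x ≡ 10675 (mod 15561).


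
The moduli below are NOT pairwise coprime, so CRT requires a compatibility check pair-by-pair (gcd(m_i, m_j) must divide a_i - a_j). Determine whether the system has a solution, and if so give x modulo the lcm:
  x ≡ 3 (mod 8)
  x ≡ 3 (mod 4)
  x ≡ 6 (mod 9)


Moduli 8, 4, 9 are not pairwise coprime, so CRT works modulo lcm(m_i) when all pairwise compatibility conditions hold.
Pairwise compatibility: gcd(m_i, m_j) must divide a_i - a_j for every pair.
Merge one congruence at a time:
  Start: x ≡ 3 (mod 8).
  Combine with x ≡ 3 (mod 4): gcd(8, 4) = 4; 3 - 3 = 0, which IS divisible by 4, so compatible.
    Write x = 3 + 8·t and substitute into x ≡ 3 (mod 4): 8·t ≡ 3 − 3 = 0 (mod 4).
    Divide the congruence (and modulus) by g = 4: 2·t ≡ 0 (mod 1).
    Modulo 1 every t works; take t = 0.
    Then x = 3 + 8·0 = 3, valid modulo lcm(8, 4) = 8: x ≡ 3 (mod 8).
  Combine with x ≡ 6 (mod 9): gcd(8, 9) = 1; 6 - 3 = 3, which IS divisible by 1, so compatible.
    Write x = 3 + 8·t and substitute into x ≡ 6 (mod 9): 8·t ≡ 6 − 3 = 3 (mod 9).
    The inverse of 8 mod 9 is 8 (since 8·8 = 64 = 7·9 + 1), so t ≡ 8·3 = 24 ≡ 6 (mod 9).
    Then x = 3 + 8·6 = 51, valid modulo lcm(8, 9) = 72: x ≡ 51 (mod 72).
Verify: 51 mod 8 = 3, 51 mod 4 = 3, 51 mod 9 = 6.

x ≡ 51 (mod 72).


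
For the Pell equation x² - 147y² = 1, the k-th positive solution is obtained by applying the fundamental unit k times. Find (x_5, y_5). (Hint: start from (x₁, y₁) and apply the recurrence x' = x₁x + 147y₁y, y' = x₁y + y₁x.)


Step 1: Find the fundamental solution (x₁, y₁) of x² - 147y² = 1.
  Expand √147 as a continued fraction. a₀ = ⌊√147⌋ = 12; iterate m_{k+1} = d_k·a_k − m_k, d_{k+1} = (147 − m_{k+1}²)/d_k, a_{k+1} = ⌊(a₀ + m_{k+1})/d_{k+1}⌋ (starting m₀ = 0, d₀ = 1), with convergents p_k = a_k·p_{k-1} + p_{k-2}, q_k = a_k·q_{k-1} + q_{k-2} (p₋₁ = 1, q₋₁ = 0):
  k = 0: a₀ = 12; p₀/q₀ = 12/1; p₀² − 147·q₀² = 144 − 147 = -3.
  k = 1: m = 12, d = 3, a = ⌊(12 + 12)/3⌋ = 8; p/q = (8·12 + 1)/(8·1 + 0) = 97/8; p² − 147·q² = 9409 − 9408 = 1.
  The first convergent with p² − 147·q² = 1 gives the fundamental solution (x₁, y₁) = (97, 8).
Step 2: Apply the recurrence (x_{n+1}, y_{n+1}) = (x₁x_n + 147y₁y_n, x₁y_n + y₁x_n) repeatedly.
  From (x_1, y_1) = (97, 8): x_2 = 97·97 + 147·8·8 = 18817; y_2 = 97·8 + 8·97 = 1552.
  From (x_2, y_2) = (18817, 1552): x_3 = 97·18817 + 147·8·1552 = 3650401; y_3 = 97·1552 + 8·18817 = 301080.
  From (x_3, y_3) = (3650401, 301080): x_4 = 97·3650401 + 147·8·301080 = 708158977; y_4 = 97·301080 + 8·3650401 = 58407968.
  From (x_4, y_4) = (708158977, 58407968): x_5 = 97·708158977 + 147·8·58407968 = 137379191137; y_5 = 97·58407968 + 8·708158977 = 11330844712.
Step 3: Verify x_5² - 147·y_5² = 18873042157456379352769 - 18873042157456379352768 = 1 (should be 1). ✓

(x_1, y_1) = (97, 8); (x_5, y_5) = (137379191137, 11330844712).


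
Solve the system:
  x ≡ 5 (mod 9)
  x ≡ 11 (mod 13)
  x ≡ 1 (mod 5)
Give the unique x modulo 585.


Moduli 9, 13, 5 are pairwise coprime; by CRT there is a unique solution modulo M = 9 · 13 · 5 = 585.
Solve pairwise, accumulating the modulus:
  Start with x ≡ 5 (mod 9).
  Combine with x ≡ 11 (mod 13): since gcd(9, 13) = 1, we get a unique residue mod 117.
    Write x = 5 + 9·t and substitute into x ≡ 11 (mod 13): 9·t ≡ 11 − 5 = 6 (mod 13).
    The inverse of 9 mod 13 is 3 (since 9·3 = 27 = 2·13 + 1), so t ≡ 3·6 = 18 ≡ 5 (mod 13).
    Then x = 5 + 9·5 = 50, valid modulo lcm(9, 13) = 117: x ≡ 50 (mod 117).
  Combine with x ≡ 1 (mod 5): since gcd(117, 5) = 1, we get a unique residue mod 585.
    Write x = 50 + 117·t and substitute into x ≡ 1 (mod 5): 117·t ≡ 1 − 50 = -49 (mod 5).
    Reduce coefficients mod 5: 2·t ≡ 1 (mod 5).
    The inverse of 2 mod 5 is 3 (since 2·3 = 6 = 1·5 + 1), so t ≡ 3·1 = 3 ≡ 3 (mod 5).
    Then x = 50 + 117·3 = 401, valid modulo lcm(117, 5) = 585: x ≡ 401 (mod 585).
Verify: 401 mod 9 = 5 ✓, 401 mod 13 = 11 ✓, 401 mod 5 = 1 ✓.

x ≡ 401 (mod 585).


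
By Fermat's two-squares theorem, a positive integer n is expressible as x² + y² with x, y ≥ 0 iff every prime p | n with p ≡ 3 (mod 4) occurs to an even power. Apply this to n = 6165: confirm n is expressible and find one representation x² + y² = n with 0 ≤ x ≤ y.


Step 1: Factor n = 6165 = 3^2 · 5 · 137.
Step 2: Check the mod-4 condition on each prime factor: 3 ≡ 3 (mod 4), exponent 2 (must be even); 5 ≡ 1 (mod 4), exponent 1; 137 ≡ 1 (mod 4), exponent 1.
All primes ≡ 3 (mod 4) appear to even exponent (or don't appear), so by the two-squares theorem n IS expressible as a sum of two squares.
Step 3: Build a representation. Group n = k² · m with k = 3 and m = 5 · 137 = 685 (a product of primes ≡ 1 (mod 4)); a representation of m scales to one of n via (k·x)² + (k·y)² = k²(x² + y²). Each prime p ≡ 1 (mod 4) is itself a sum of two squares; find a² by testing p − a² for a perfect square:
  5: 5 − 1² = 4 = 2² ⇒ 5 = 1² + 2².
  137: 137 − 1² = 136, 137 − 2² = 133, 137 − 3² = 128, 137 − 4² = 121 = 11² ⇒ 137 = 4² + 11².
  Combine using the Brahmagupta–Fibonacci identity (a² + b²)(c² + d²) = (ac − bd)² + (ad + bc)² = (ac + bd)² + (ad − bc)²:
  5 · 137 = 685: from (1² + 2²)(4² + 11²), take (1·4 − 2·11, 1·11 + 2·4) = (4 − 22, 11 + 8) = (-18, 19); dropping signs (only squares matter) gives (18, 19); check 18² + 19² = 324 + 361 = 685 ✓.
  Scale by k = 3: (3·18, 3·19) = (54, 57).
Step 4: Order so x ≤ y and verify: 54² + 57² = 2916 + 3249 = 6165 = n. ✓

n = 6165 = 54² + 57² (one valid representation with x ≤ y).


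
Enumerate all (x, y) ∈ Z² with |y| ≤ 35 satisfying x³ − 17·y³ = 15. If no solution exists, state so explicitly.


The equation is x³ - 17y³ = 15. For fixed y, x³ = 17·y³ + 15, so a solution requires the RHS to be a perfect cube.
Strategy: iterate y from -35 to 35, compute RHS = 17·y³ + 15, and check whether it is a (positive or negative) perfect cube.
Check small values of y:
  y = 0: RHS = 15 is not a perfect cube.
  y = 1: RHS = 32 is not a perfect cube.
  y = -1: RHS = -2 is not a perfect cube.
  y = 2: RHS = 151 is not a perfect cube.
  y = -2: RHS = -121 is not a perfect cube.
  y = 3: RHS = 474 is not a perfect cube.
  y = -3: RHS = -444 is not a perfect cube.
Continuing the search up to |y| = 35 finds no solutions either.
No (x, y) in the scanned range satisfies the equation.

No integer solutions with |y| ≤ 35.


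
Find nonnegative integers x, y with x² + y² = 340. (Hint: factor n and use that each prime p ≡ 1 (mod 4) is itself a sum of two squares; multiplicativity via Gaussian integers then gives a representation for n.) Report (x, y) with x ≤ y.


Step 1: Factor n = 340 = 2^2 · 5 · 17.
Step 2: Check the mod-4 condition on each prime factor: 2 = 2 (special); 5 ≡ 1 (mod 4), exponent 1; 17 ≡ 1 (mod 4), exponent 1.
All primes ≡ 3 (mod 4) appear to even exponent (or don't appear), so by the two-squares theorem n IS expressible as a sum of two squares.
Step 3: Build a representation. Group n = k² · m with k = 2 and m = 5 · 17 = 85 (a product of primes ≡ 1 (mod 4)); a representation of m scales to one of n via (k·x)² + (k·y)² = k²(x² + y²). Each prime p ≡ 1 (mod 4) is itself a sum of two squares; find a² by testing p − a² for a perfect square:
  5: 5 − 1² = 4 = 2² ⇒ 5 = 1² + 2².
  17: 17 − 1² = 16 = 4² ⇒ 17 = 1² + 4².
  Combine using the Brahmagupta–Fibonacci identity (a² + b²)(c² + d²) = (ac − bd)² + (ad + bc)² = (ac + bd)² + (ad − bc)²:
  5 · 17 = 85: from (1² + 2²)(1² + 4²), take (1·1 − 2·4, 1·4 + 2·1) = (1 − 8, 4 + 2) = (-7, 6); dropping signs (only squares matter) gives (7, 6); check 7² + 6² = 49 + 36 = 85 ✓.
  Scale by k = 2: (2·7, 2·6) = (14, 12).
Step 4: Order so x ≤ y and verify: 12² + 14² = 144 + 196 = 340 = n. ✓

n = 340 = 12² + 14² (one valid representation with x ≤ y).


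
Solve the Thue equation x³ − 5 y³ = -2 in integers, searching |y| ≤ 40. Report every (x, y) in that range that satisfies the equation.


The equation is x³ - 5y³ = -2. For fixed y, x³ = 5·y³ − 2, so a solution requires the RHS to be a perfect cube.
Strategy: iterate y from -40 to 40, compute RHS = 5·y³ − 2, and check whether it is a (positive or negative) perfect cube.
Check small values of y:
  y = 0: RHS = -2 is not a perfect cube.
  y = 1: RHS = 3 is not a perfect cube.
  y = -1: RHS = -7 is not a perfect cube.
  y = 2: RHS = 38 is not a perfect cube.
  y = -2: RHS = -42 is not a perfect cube.
  y = 3: RHS = 133 is not a perfect cube.
  y = -3: RHS = -137 is not a perfect cube.
Continuing the search up to |y| = 40 finds no solutions either.
No (x, y) in the scanned range satisfies the equation.

No integer solutions with |y| ≤ 40.


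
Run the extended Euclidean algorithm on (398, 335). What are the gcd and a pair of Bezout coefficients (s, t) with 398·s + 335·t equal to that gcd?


Euclidean algorithm on (398, 335) — divide until remainder is 0:
  398 = 1 · 335 + 63
  335 = 5 · 63 + 20
  63 = 3 · 20 + 3
  20 = 6 · 3 + 2
  3 = 1 · 2 + 1
  2 = 2 · 1 + 0
gcd(398, 335) = 1.
Track Bezout coefficients alongside the remainders: start with r₀ = 398 = a·1 + b·0 (s = 1, t = 0) and r₁ = 335 = a·0 + b·1 (s = 0, t = 1); each new remainder r_{k+1} = r_{k-1} − q_k·r_k inherits s_{k+1} = s_{k-1} − q_k·s_k, t_{k+1} = t_{k-1} − q_k·t_k, so r_k = a·s_k + b·t_k at every step:
  q = 1: r = 63, s = 1 − 1·0 = 1, t = 0 − 1·1 = -1  (check: 398·1 + 335·(-1) = 63)
  q = 5: r = 20, s = 0 − 5·1 = -5, t = 1 − 5·(-1) = 6  (check: 398·(-5) + 335·6 = 20)
  q = 3: r = 3, s = 1 − 3·(-5) = 16, t = -1 − 3·6 = -19  (check: 398·16 + 335·(-19) = 3)
  q = 6: r = 2, s = -5 − 6·16 = -101, t = 6 − 6·(-19) = 120  (check: 398·(-101) + 335·120 = 2)
  q = 1: r = 1, s = 16 − 1·(-101) = 117, t = -19 − 1·120 = -139  (check: 398·117 + 335·(-139) = 1)
The row with r = 1 (the gcd) gives the Bezout coefficients s = 117, t = -139.
Result: 398 · (117) + 335 · (-139) = 1.

gcd(398, 335) = 1; s = 117, t = -139 (check: 398·117 + 335·(-139) = 1).


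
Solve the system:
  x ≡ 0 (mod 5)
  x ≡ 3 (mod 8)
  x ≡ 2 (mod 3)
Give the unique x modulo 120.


Moduli 5, 8, 3 are pairwise coprime; by CRT there is a unique solution modulo M = 5 · 8 · 3 = 120.
Solve pairwise, accumulating the modulus:
  Start with x ≡ 0 (mod 5).
  Combine with x ≡ 3 (mod 8): since gcd(5, 8) = 1, we get a unique residue mod 40.
    Write x = 0 + 5·t and substitute into x ≡ 3 (mod 8): 5·t ≡ 3 − 0 = 3 (mod 8).
    The inverse of 5 mod 8 is 5 (since 5·5 = 25 = 3·8 + 1), so t ≡ 5·3 = 15 ≡ 7 (mod 8).
    Then x = 0 + 5·7 = 35, valid modulo lcm(5, 8) = 40: x ≡ 35 (mod 40).
  Combine with x ≡ 2 (mod 3): since gcd(40, 3) = 1, we get a unique residue mod 120.
    Write x = 35 + 40·t and substitute into x ≡ 2 (mod 3): 40·t ≡ 2 − 35 = -33 (mod 3).
    Reduce coefficients mod 3: 1·t ≡ 0 (mod 3).
    So t ≡ 0 (mod 3).
    Then x = 35 + 40·0 = 35, valid modulo lcm(40, 3) = 120: x ≡ 35 (mod 120).
Verify: 35 mod 5 = 0 ✓, 35 mod 8 = 3 ✓, 35 mod 3 = 2 ✓.

x ≡ 35 (mod 120).


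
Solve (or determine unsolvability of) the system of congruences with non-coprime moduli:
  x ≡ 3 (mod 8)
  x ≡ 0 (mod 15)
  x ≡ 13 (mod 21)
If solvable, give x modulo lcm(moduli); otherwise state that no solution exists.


Moduli 8, 15, 21 are not pairwise coprime, so CRT works modulo lcm(m_i) when all pairwise compatibility conditions hold.
Pairwise compatibility: gcd(m_i, m_j) must divide a_i - a_j for every pair.
Merge one congruence at a time:
  Start: x ≡ 3 (mod 8).
  Combine with x ≡ 0 (mod 15): gcd(8, 15) = 1; 0 - 3 = -3, which IS divisible by 1, so compatible.
    Write x = 3 + 8·t and substitute into x ≡ 0 (mod 15): 8·t ≡ 0 − 3 = -3 (mod 15).
    Reduce coefficients mod 15: 8·t ≡ 12 (mod 15).
    The inverse of 8 mod 15 is 2 (since 8·2 = 16 = 1·15 + 1), so t ≡ 2·12 = 24 ≡ 9 (mod 15).
    Then x = 3 + 8·9 = 75, valid modulo lcm(8, 15) = 120: x ≡ 75 (mod 120).
  Combine with x ≡ 13 (mod 21): gcd(120, 21) = 3, and 13 - 75 = -62 is NOT divisible by 3.
    ⇒ system is inconsistent (no integer solution).

No solution (the system is inconsistent).


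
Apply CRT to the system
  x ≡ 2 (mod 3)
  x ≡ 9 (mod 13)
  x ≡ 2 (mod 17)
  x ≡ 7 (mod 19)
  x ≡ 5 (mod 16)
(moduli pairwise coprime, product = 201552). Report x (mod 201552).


Product of moduli M = 3 · 13 · 17 · 19 · 16 = 201552.
Merge one congruence at a time:
  Start: x ≡ 2 (mod 3).
  Combine with x ≡ 9 (mod 13); new modulus lcm = 39.
    Write x = 2 + 3·t and substitute into x ≡ 9 (mod 13): 3·t ≡ 9 − 2 = 7 (mod 13).
    The inverse of 3 mod 13 is 9 (since 3·9 = 27 = 2·13 + 1), so t ≡ 9·7 = 63 ≡ 11 (mod 13).
    Then x = 2 + 3·11 = 35, valid modulo lcm(3, 13) = 39: x ≡ 35 (mod 39).
  Combine with x ≡ 2 (mod 17); new modulus lcm = 663.
    Write x = 35 + 39·t and substitute into x ≡ 2 (mod 17): 39·t ≡ 2 − 35 = -33 (mod 17).
    Reduce coefficients mod 17: 5·t ≡ 1 (mod 17).
    The inverse of 5 mod 17 is 7 (since 5·7 = 35 = 2·17 + 1), so t ≡ 7·1 = 7 ≡ 7 (mod 17).
    Then x = 35 + 39·7 = 308, valid modulo lcm(39, 17) = 663: x ≡ 308 (mod 663).
  Combine with x ≡ 7 (mod 19); new modulus lcm = 12597.
    Write x = 308 + 663·t and substitute into x ≡ 7 (mod 19): 663·t ≡ 7 − 308 = -301 (mod 19).
    Reduce coefficients mod 19: 17·t ≡ 3 (mod 19).
    The inverse of 17 mod 19 is 9 (since 17·9 = 153 = 8·19 + 1), so t ≡ 9·3 = 27 ≡ 8 (mod 19).
    Then x = 308 + 663·8 = 5612, valid modulo lcm(663, 19) = 12597: x ≡ 5612 (mod 12597).
  Combine with x ≡ 5 (mod 16); new modulus lcm = 201552.
    Write x = 5612 + 12597·t and substitute into x ≡ 5 (mod 16): 12597·t ≡ 5 − 5612 = -5607 (mod 16).
    Reduce coefficients mod 16: 5·t ≡ 9 (mod 16).
    The inverse of 5 mod 16 is 13 (since 5·13 = 65 = 4·16 + 1), so t ≡ 13·9 = 117 ≡ 5 (mod 16).
    Then x = 5612 + 12597·5 = 68597, valid modulo lcm(12597, 16) = 201552: x ≡ 68597 (mod 201552).
Verify against each original: 68597 mod 3 = 2, 68597 mod 13 = 9, 68597 mod 17 = 2, 68597 mod 19 = 7, 68597 mod 16 = 5.

x ≡ 68597 (mod 201552).


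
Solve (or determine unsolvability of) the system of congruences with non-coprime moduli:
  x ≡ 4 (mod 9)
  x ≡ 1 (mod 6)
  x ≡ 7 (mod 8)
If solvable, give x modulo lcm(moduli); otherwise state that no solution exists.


Moduli 9, 6, 8 are not pairwise coprime, so CRT works modulo lcm(m_i) when all pairwise compatibility conditions hold.
Pairwise compatibility: gcd(m_i, m_j) must divide a_i - a_j for every pair.
Merge one congruence at a time:
  Start: x ≡ 4 (mod 9).
  Combine with x ≡ 1 (mod 6): gcd(9, 6) = 3; 1 - 4 = -3, which IS divisible by 3, so compatible.
    Write x = 4 + 9·t and substitute into x ≡ 1 (mod 6): 9·t ≡ 1 − 4 = -3 (mod 6).
    Divide the congruence (and modulus) by g = 3: 3·t ≡ -1 (mod 2).
    Reduce coefficients mod 2: 1·t ≡ 1 (mod 2).
    So t ≡ 1 (mod 2).
    Then x = 4 + 9·1 = 13, valid modulo lcm(9, 6) = 18: x ≡ 13 (mod 18).
  Combine with x ≡ 7 (mod 8): gcd(18, 8) = 2; 7 - 13 = -6, which IS divisible by 2, so compatible.
    Write x = 13 + 18·t and substitute into x ≡ 7 (mod 8): 18·t ≡ 7 − 13 = -6 (mod 8).
    Divide the congruence (and modulus) by g = 2: 9·t ≡ -3 (mod 4).
    Reduce coefficients mod 4: 1·t ≡ 1 (mod 4).
    So t ≡ 1 (mod 4).
    Then x = 13 + 18·1 = 31, valid modulo lcm(18, 8) = 72: x ≡ 31 (mod 72).
Verify: 31 mod 9 = 4, 31 mod 6 = 1, 31 mod 8 = 7.

x ≡ 31 (mod 72).


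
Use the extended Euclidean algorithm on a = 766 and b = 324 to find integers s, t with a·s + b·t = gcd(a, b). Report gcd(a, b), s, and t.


Euclidean algorithm on (766, 324) — divide until remainder is 0:
  766 = 2 · 324 + 118
  324 = 2 · 118 + 88
  118 = 1 · 88 + 30
  88 = 2 · 30 + 28
  30 = 1 · 28 + 2
  28 = 14 · 2 + 0
gcd(766, 324) = 2.
Track Bezout coefficients alongside the remainders: start with r₀ = 766 = a·1 + b·0 (s = 1, t = 0) and r₁ = 324 = a·0 + b·1 (s = 0, t = 1); each new remainder r_{k+1} = r_{k-1} − q_k·r_k inherits s_{k+1} = s_{k-1} − q_k·s_k, t_{k+1} = t_{k-1} − q_k·t_k, so r_k = a·s_k + b·t_k at every step:
  q = 2: r = 118, s = 1 − 2·0 = 1, t = 0 − 2·1 = -2  (check: 766·1 + 324·(-2) = 118)
  q = 2: r = 88, s = 0 − 2·1 = -2, t = 1 − 2·(-2) = 5  (check: 766·(-2) + 324·5 = 88)
  q = 1: r = 30, s = 1 − 1·(-2) = 3, t = -2 − 1·5 = -7  (check: 766·3 + 324·(-7) = 30)
  q = 2: r = 28, s = -2 − 2·3 = -8, t = 5 − 2·(-7) = 19  (check: 766·(-8) + 324·19 = 28)
  q = 1: r = 2, s = 3 − 1·(-8) = 11, t = -7 − 1·19 = -26  (check: 766·11 + 324·(-26) = 2)
The row with r = 2 (the gcd) gives the Bezout coefficients s = 11, t = -26.
Result: 766 · (11) + 324 · (-26) = 2.

gcd(766, 324) = 2; s = 11, t = -26 (check: 766·11 + 324·(-26) = 2).


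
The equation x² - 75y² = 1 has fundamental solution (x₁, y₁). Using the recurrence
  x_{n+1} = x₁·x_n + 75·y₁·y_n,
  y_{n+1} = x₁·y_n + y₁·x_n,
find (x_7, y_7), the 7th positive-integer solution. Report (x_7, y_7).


Step 1: Find the fundamental solution (x₁, y₁) of x² - 75y² = 1.
  Expand √75 as a continued fraction. a₀ = ⌊√75⌋ = 8; iterate m_{k+1} = d_k·a_k − m_k, d_{k+1} = (75 − m_{k+1}²)/d_k, a_{k+1} = ⌊(a₀ + m_{k+1})/d_{k+1}⌋ (starting m₀ = 0, d₀ = 1), with convergents p_k = a_k·p_{k-1} + p_{k-2}, q_k = a_k·q_{k-1} + q_{k-2} (p₋₁ = 1, q₋₁ = 0):
  k = 0: a₀ = 8; p₀/q₀ = 8/1; p₀² − 75·q₀² = 64 − 75 = -11.
  k = 1: m = 8, d = 11, a = ⌊(8 + 8)/11⌋ = 1; p/q = (1·8 + 1)/(1·1 + 0) = 9/1; p² − 75·q² = 81 − 75 = 6.
  k = 2: m = 3, d = 6, a = ⌊(8 + 3)/6⌋ = 1; p/q = (1·9 + 8)/(1·1 + 1) = 17/2; p² − 75·q² = 289 − 300 = -11.
  k = 3: m = 3, d = 11, a = ⌊(8 + 3)/11⌋ = 1; p/q = (1·17 + 9)/(1·2 + 1) = 26/3; p² − 75·q² = 676 − 675 = 1.
  The first convergent with p² − 75·q² = 1 gives the fundamental solution (x₁, y₁) = (26, 3).
Step 2: Apply the recurrence (x_{n+1}, y_{n+1}) = (x₁x_n + 75y₁y_n, x₁y_n + y₁x_n) repeatedly.
  From (x_1, y_1) = (26, 3): x_2 = 26·26 + 75·3·3 = 1351; y_2 = 26·3 + 3·26 = 156.
  From (x_2, y_2) = (1351, 156): x_3 = 26·1351 + 75·3·156 = 70226; y_3 = 26·156 + 3·1351 = 8109.
  From (x_3, y_3) = (70226, 8109): x_4 = 26·70226 + 75·3·8109 = 3650401; y_4 = 26·8109 + 3·70226 = 421512.
  From (x_4, y_4) = (3650401, 421512): x_5 = 26·3650401 + 75·3·421512 = 189750626; y_5 = 26·421512 + 3·3650401 = 21910515.
  From (x_5, y_5) = (189750626, 21910515): x_6 = 26·189750626 + 75·3·21910515 = 9863382151; y_6 = 26·21910515 + 3·189750626 = 1138925268.
  From (x_6, y_6) = (9863382151, 1138925268): x_7 = 26·9863382151 + 75·3·1138925268 = 512706121226; y_7 = 26·1138925268 + 3·9863382151 = 59202203421.
Step 3: Verify x_7² - 75·y_7² = 262867566742609807743076 - 262867566742609807743075 = 1 (should be 1). ✓

(x_1, y_1) = (26, 3); (x_7, y_7) = (512706121226, 59202203421).


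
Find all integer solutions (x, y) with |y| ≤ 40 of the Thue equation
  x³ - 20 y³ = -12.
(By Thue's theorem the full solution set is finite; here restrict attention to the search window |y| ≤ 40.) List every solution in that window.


The equation is x³ - 20y³ = -12. For fixed y, x³ = 20·y³ − 12, so a solution requires the RHS to be a perfect cube.
Strategy: iterate y from -40 to 40, compute RHS = 20·y³ − 12, and check whether it is a (positive or negative) perfect cube.
Check small values of y:
  y = 0: RHS = -12 is not a perfect cube.
  y = 1: RHS = 8 = (2)³ ⇒ x = 2 works.
  y = -1: RHS = -32 is not a perfect cube.
  y = 2: RHS = 148 is not a perfect cube.
  y = -2: RHS = -172 is not a perfect cube.
  y = 3: RHS = 528 is not a perfect cube.
  y = -3: RHS = -552 is not a perfect cube.
Continuing the search up to |y| = 40 finds no further solutions beyond those listed.
Collected solutions: (2, 1).

Solutions (with |y| ≤ 40): (2, 1).


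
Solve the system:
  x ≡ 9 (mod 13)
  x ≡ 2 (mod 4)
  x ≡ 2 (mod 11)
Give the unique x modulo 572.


Moduli 13, 4, 11 are pairwise coprime; by CRT there is a unique solution modulo M = 13 · 4 · 11 = 572.
Solve pairwise, accumulating the modulus:
  Start with x ≡ 9 (mod 13).
  Combine with x ≡ 2 (mod 4): since gcd(13, 4) = 1, we get a unique residue mod 52.
    Write x = 9 + 13·t and substitute into x ≡ 2 (mod 4): 13·t ≡ 2 − 9 = -7 (mod 4).
    Reduce coefficients mod 4: 1·t ≡ 1 (mod 4).
    So t ≡ 1 (mod 4).
    Then x = 9 + 13·1 = 22, valid modulo lcm(13, 4) = 52: x ≡ 22 (mod 52).
  Combine with x ≡ 2 (mod 11): since gcd(52, 11) = 1, we get a unique residue mod 572.
    Write x = 22 + 52·t and substitute into x ≡ 2 (mod 11): 52·t ≡ 2 − 22 = -20 (mod 11).
    Reduce coefficients mod 11: 8·t ≡ 2 (mod 11).
    The inverse of 8 mod 11 is 7 (since 8·7 = 56 = 5·11 + 1), so t ≡ 7·2 = 14 ≡ 3 (mod 11).
    Then x = 22 + 52·3 = 178, valid modulo lcm(52, 11) = 572: x ≡ 178 (mod 572).
Verify: 178 mod 13 = 9 ✓, 178 mod 4 = 2 ✓, 178 mod 11 = 2 ✓.

x ≡ 178 (mod 572).


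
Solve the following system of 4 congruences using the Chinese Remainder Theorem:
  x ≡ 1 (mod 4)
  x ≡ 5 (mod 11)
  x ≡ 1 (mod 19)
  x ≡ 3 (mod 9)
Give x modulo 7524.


Product of moduli M = 4 · 11 · 19 · 9 = 7524.
Merge one congruence at a time:
  Start: x ≡ 1 (mod 4).
  Combine with x ≡ 5 (mod 11); new modulus lcm = 44.
    Write x = 1 + 4·t and substitute into x ≡ 5 (mod 11): 4·t ≡ 5 − 1 = 4 (mod 11).
    The inverse of 4 mod 11 is 3 (since 4·3 = 12 = 1·11 + 1), so t ≡ 3·4 = 12 ≡ 1 (mod 11).
    Then x = 1 + 4·1 = 5, valid modulo lcm(4, 11) = 44: x ≡ 5 (mod 44).
  Combine with x ≡ 1 (mod 19); new modulus lcm = 836.
    Write x = 5 + 44·t and substitute into x ≡ 1 (mod 19): 44·t ≡ 1 − 5 = -4 (mod 19).
    Reduce coefficients mod 19: 6·t ≡ 15 (mod 19).
    The inverse of 6 mod 19 is 16 (since 6·16 = 96 = 5·19 + 1), so t ≡ 16·15 = 240 ≡ 12 (mod 19).
    Then x = 5 + 44·12 = 533, valid modulo lcm(44, 19) = 836: x ≡ 533 (mod 836).
  Combine with x ≡ 3 (mod 9); new modulus lcm = 7524.
    Write x = 533 + 836·t and substitute into x ≡ 3 (mod 9): 836·t ≡ 3 − 533 = -530 (mod 9).
    Reduce coefficients mod 9: 8·t ≡ 1 (mod 9).
    The inverse of 8 mod 9 is 8 (since 8·8 = 64 = 7·9 + 1), so t ≡ 8·1 = 8 ≡ 8 (mod 9).
    Then x = 533 + 836·8 = 7221, valid modulo lcm(836, 9) = 7524: x ≡ 7221 (mod 7524).
Verify against each original: 7221 mod 4 = 1, 7221 mod 11 = 5, 7221 mod 19 = 1, 7221 mod 9 = 3.

x ≡ 7221 (mod 7524).


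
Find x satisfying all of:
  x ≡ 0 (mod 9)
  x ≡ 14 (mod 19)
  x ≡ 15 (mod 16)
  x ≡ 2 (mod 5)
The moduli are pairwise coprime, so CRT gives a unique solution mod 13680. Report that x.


Product of moduli M = 9 · 19 · 16 · 5 = 13680.
Merge one congruence at a time:
  Start: x ≡ 0 (mod 9).
  Combine with x ≡ 14 (mod 19); new modulus lcm = 171.
    Write x = 0 + 9·t and substitute into x ≡ 14 (mod 19): 9·t ≡ 14 − 0 = 14 (mod 19).
    The inverse of 9 mod 19 is 17 (since 9·17 = 153 = 8·19 + 1), so t ≡ 17·14 = 238 ≡ 10 (mod 19).
    Then x = 0 + 9·10 = 90, valid modulo lcm(9, 19) = 171: x ≡ 90 (mod 171).
  Combine with x ≡ 15 (mod 16); new modulus lcm = 2736.
    Write x = 90 + 171·t and substitute into x ≡ 15 (mod 16): 171·t ≡ 15 − 90 = -75 (mod 16).
    Reduce coefficients mod 16: 11·t ≡ 5 (mod 16).
    The inverse of 11 mod 16 is 3 (since 11·3 = 33 = 2·16 + 1), so t ≡ 3·5 = 15 ≡ 15 (mod 16).
    Then x = 90 + 171·15 = 2655, valid modulo lcm(171, 16) = 2736: x ≡ 2655 (mod 2736).
  Combine with x ≡ 2 (mod 5); new modulus lcm = 13680.
    Write x = 2655 + 2736·t and substitute into x ≡ 2 (mod 5): 2736·t ≡ 2 − 2655 = -2653 (mod 5).
    Reduce coefficients mod 5: 1·t ≡ 2 (mod 5).
    So t ≡ 2 (mod 5).
    Then x = 2655 + 2736·2 = 8127, valid modulo lcm(2736, 5) = 13680: x ≡ 8127 (mod 13680).
Verify against each original: 8127 mod 9 = 0, 8127 mod 19 = 14, 8127 mod 16 = 15, 8127 mod 5 = 2.

x ≡ 8127 (mod 13680).


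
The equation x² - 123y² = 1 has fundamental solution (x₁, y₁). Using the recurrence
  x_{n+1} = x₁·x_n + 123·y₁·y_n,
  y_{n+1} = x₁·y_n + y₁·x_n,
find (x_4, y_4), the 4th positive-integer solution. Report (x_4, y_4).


Step 1: Find the fundamental solution (x₁, y₁) of x² - 123y² = 1.
  Expand √123 as a continued fraction. a₀ = ⌊√123⌋ = 11; iterate m_{k+1} = d_k·a_k − m_k, d_{k+1} = (123 − m_{k+1}²)/d_k, a_{k+1} = ⌊(a₀ + m_{k+1})/d_{k+1}⌋ (starting m₀ = 0, d₀ = 1), with convergents p_k = a_k·p_{k-1} + p_{k-2}, q_k = a_k·q_{k-1} + q_{k-2} (p₋₁ = 1, q₋₁ = 0):
  k = 0: a₀ = 11; p₀/q₀ = 11/1; p₀² − 123·q₀² = 121 − 123 = -2.
  k = 1: m = 11, d = 2, a = ⌊(11 + 11)/2⌋ = 11; p/q = (11·11 + 1)/(11·1 + 0) = 122/11; p² − 123·q² = 14884 − 14883 = 1.
  The first convergent with p² − 123·q² = 1 gives the fundamental solution (x₁, y₁) = (122, 11).
Step 2: Apply the recurrence (x_{n+1}, y_{n+1}) = (x₁x_n + 123y₁y_n, x₁y_n + y₁x_n) repeatedly.
  From (x_1, y_1) = (122, 11): x_2 = 122·122 + 123·11·11 = 29767; y_2 = 122·11 + 11·122 = 2684.
  From (x_2, y_2) = (29767, 2684): x_3 = 122·29767 + 123·11·2684 = 7263026; y_3 = 122·2684 + 11·29767 = 654885.
  From (x_3, y_3) = (7263026, 654885): x_4 = 122·7263026 + 123·11·654885 = 1772148577; y_4 = 122·654885 + 11·7263026 = 159789256.
Step 3: Verify x_4² - 123·y_4² = 3140510578963124929 - 3140510578963124928 = 1 (should be 1). ✓

(x_1, y_1) = (122, 11); (x_4, y_4) = (1772148577, 159789256).


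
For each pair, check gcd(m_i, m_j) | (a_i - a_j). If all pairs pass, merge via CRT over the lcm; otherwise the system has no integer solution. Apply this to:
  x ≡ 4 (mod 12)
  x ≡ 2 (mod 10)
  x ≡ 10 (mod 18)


Moduli 12, 10, 18 are not pairwise coprime, so CRT works modulo lcm(m_i) when all pairwise compatibility conditions hold.
Pairwise compatibility: gcd(m_i, m_j) must divide a_i - a_j for every pair.
Merge one congruence at a time:
  Start: x ≡ 4 (mod 12).
  Combine with x ≡ 2 (mod 10): gcd(12, 10) = 2; 2 - 4 = -2, which IS divisible by 2, so compatible.
    Write x = 4 + 12·t and substitute into x ≡ 2 (mod 10): 12·t ≡ 2 − 4 = -2 (mod 10).
    Divide the congruence (and modulus) by g = 2: 6·t ≡ -1 (mod 5).
    Reduce coefficients mod 5: 1·t ≡ 4 (mod 5).
    So t ≡ 4 (mod 5).
    Then x = 4 + 12·4 = 52, valid modulo lcm(12, 10) = 60: x ≡ 52 (mod 60).
  Combine with x ≡ 10 (mod 18): gcd(60, 18) = 6; 10 - 52 = -42, which IS divisible by 6, so compatible.
    Write x = 52 + 60·t and substitute into x ≡ 10 (mod 18): 60·t ≡ 10 − 52 = -42 (mod 18).
    Divide the congruence (and modulus) by g = 6: 10·t ≡ -7 (mod 3).
    Reduce coefficients mod 3: 1·t ≡ 2 (mod 3).
    So t ≡ 2 (mod 3).
    Then x = 52 + 60·2 = 172, valid modulo lcm(60, 18) = 180: x ≡ 172 (mod 180).
Verify: 172 mod 12 = 4, 172 mod 10 = 2, 172 mod 18 = 10.

x ≡ 172 (mod 180).


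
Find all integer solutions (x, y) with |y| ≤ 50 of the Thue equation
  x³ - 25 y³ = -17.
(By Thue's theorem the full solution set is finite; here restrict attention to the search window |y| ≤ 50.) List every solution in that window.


The equation is x³ - 25y³ = -17. For fixed y, x³ = 25·y³ − 17, so a solution requires the RHS to be a perfect cube.
Strategy: iterate y from -50 to 50, compute RHS = 25·y³ − 17, and check whether it is a (positive or negative) perfect cube.
Check small values of y:
  y = 0: RHS = -17 is not a perfect cube.
  y = 1: RHS = 8 = (2)³ ⇒ x = 2 works.
  y = -1: RHS = -42 is not a perfect cube.
  y = 2: RHS = 183 is not a perfect cube.
  y = -2: RHS = -217 is not a perfect cube.
  y = 3: RHS = 658 is not a perfect cube.
  y = -3: RHS = -692 is not a perfect cube.
Continuing the search up to |y| = 50 finds no further solutions beyond those listed.
Collected solutions: (2, 1).

Solutions (with |y| ≤ 50): (2, 1).


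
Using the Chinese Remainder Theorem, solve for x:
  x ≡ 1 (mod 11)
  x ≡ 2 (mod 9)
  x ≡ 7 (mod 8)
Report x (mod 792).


Moduli 11, 9, 8 are pairwise coprime; by CRT there is a unique solution modulo M = 11 · 9 · 8 = 792.
Solve pairwise, accumulating the modulus:
  Start with x ≡ 1 (mod 11).
  Combine with x ≡ 2 (mod 9): since gcd(11, 9) = 1, we get a unique residue mod 99.
    Write x = 1 + 11·t and substitute into x ≡ 2 (mod 9): 11·t ≡ 2 − 1 = 1 (mod 9).
    Reduce coefficients mod 9: 2·t ≡ 1 (mod 9).
    The inverse of 2 mod 9 is 5 (since 2·5 = 10 = 1·9 + 1), so t ≡ 5·1 = 5 ≡ 5 (mod 9).
    Then x = 1 + 11·5 = 56, valid modulo lcm(11, 9) = 99: x ≡ 56 (mod 99).
  Combine with x ≡ 7 (mod 8): since gcd(99, 8) = 1, we get a unique residue mod 792.
    Write x = 56 + 99·t and substitute into x ≡ 7 (mod 8): 99·t ≡ 7 − 56 = -49 (mod 8).
    Reduce coefficients mod 8: 3·t ≡ 7 (mod 8).
    The inverse of 3 mod 8 is 3 (since 3·3 = 9 = 1·8 + 1), so t ≡ 3·7 = 21 ≡ 5 (mod 8).
    Then x = 56 + 99·5 = 551, valid modulo lcm(99, 8) = 792: x ≡ 551 (mod 792).
Verify: 551 mod 11 = 1 ✓, 551 mod 9 = 2 ✓, 551 mod 8 = 7 ✓.

x ≡ 551 (mod 792).
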